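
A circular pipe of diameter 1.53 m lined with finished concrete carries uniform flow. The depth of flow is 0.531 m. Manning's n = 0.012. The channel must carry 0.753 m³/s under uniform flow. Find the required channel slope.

S = 0.0013

For a circular section of diameter D = 1.53 m at depth y = 0.531 m, the central angle is θ = 2 arccos(1 − 2y/D) = 2.52 rad. Then A = (D²/8)(θ − sin θ) = 0.5669 m² and P = Dθ/2 = 1.928 m.
Hydraulic radius R = A/P = 0.5669/1.928 = 0.2941 m.
From Manning's equation, S = [nQ / (1 A R^(2/3))]² = [0.012 × 0.753 / (1 × 0.5669 × 0.2941^(2/3))]² = 0.0013.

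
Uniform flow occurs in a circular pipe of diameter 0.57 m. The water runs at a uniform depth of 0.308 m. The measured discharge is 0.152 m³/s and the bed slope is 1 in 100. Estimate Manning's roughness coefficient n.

n = 0.0261

For a circular section of diameter D = 0.57 m at depth y = 0.308 m, the central angle is θ = 2 arccos(1 − 2y/D) = 3.303 rad. Then A = (D²/8)(θ − sin θ) = 0.1407 m² and P = Dθ/2 = 0.9414 m.
Hydraulic radius R = A/P = 0.1407/0.9414 = 0.1494 m.
Rearranging Manning's equation: n = (1/Q) A R^(2/3) S^(1/2) = (1/0.152) × 0.1407 × 0.1494^(2/3) × √0.01 = 0.0261.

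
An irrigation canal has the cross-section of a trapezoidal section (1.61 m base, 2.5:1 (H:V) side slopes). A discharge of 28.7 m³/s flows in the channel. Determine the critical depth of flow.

At critical depth, Q² T / (g A³) = 1, i.e. A³/T = Q²/g = 28.7²/9.81 = 83.96.
Trying y = 1.46 m: A³/T = 50.83 — short.
Trying y = 1.96 m: A³/T = 182.1 — over.
Trying y = 1.64 m: A³/T = 83.71 — close enough.

y_c = 1.64 m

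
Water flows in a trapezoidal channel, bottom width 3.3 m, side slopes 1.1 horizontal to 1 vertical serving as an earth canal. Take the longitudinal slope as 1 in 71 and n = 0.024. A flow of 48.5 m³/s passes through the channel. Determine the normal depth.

y_n = 1.77 m

Manning's equation rearranged: A R^(2/3) = nQ / (1·√S) = 0.024 × 48.5 / (√0.01408) = 9.808.
Trying y = 1.37 m: A R^(2/3) = 6.108 — short.
Trying y = 1.98 m: A R^(2/3) = 12.12 — over.
Trying y = 1.77 m: A R^(2/3) = 9.804 — close enough.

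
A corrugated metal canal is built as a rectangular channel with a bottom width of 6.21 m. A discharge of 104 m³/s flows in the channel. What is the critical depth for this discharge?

For a rectangular channel, critical depth y_c = (q²/g)^(1/3) where q = Q/b = 104/6.21 = 16.75 m²/s.
So y_c = (16.75²/9.81)^(1/3) = 3.06 m.

y_c = 3.06 m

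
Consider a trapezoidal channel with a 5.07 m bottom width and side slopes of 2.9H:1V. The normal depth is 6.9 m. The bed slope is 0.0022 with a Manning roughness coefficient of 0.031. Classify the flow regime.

subcritical

With bottom width b = 5.07 m and side slope z = 2.9: A = (b + zy)y = (5.07 + 2.9×6.9)×6.9 = 173.1 m²; P = b + 2y√(1+z²) = 5.07 + 2×6.9×3.068 = 47.4 m.
Hydraulic radius R = A/P = 173.1/47.4 = 3.651 m.
V = (1/n) R^(2/3) √S = (1/0.031) × 3.651^(2/3) × √0.0022 = 3.587 m/s. Hydraulic depth D_h = A/T = 173.1/45.09 = 3.838 m.
Froude number Fr = V/√(g·D_h) = 3.587/√(9.81×3.838) = 0.585, which is less than 1, so the flow is subcritical.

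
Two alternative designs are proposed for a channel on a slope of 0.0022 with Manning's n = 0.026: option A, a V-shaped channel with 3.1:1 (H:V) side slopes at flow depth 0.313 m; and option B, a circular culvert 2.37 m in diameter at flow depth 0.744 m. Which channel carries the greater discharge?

channel B

Channel A: For a triangular section with side slope z = 3.1: A = zy² = 3.1×0.313² = 0.3037 m²; P = 2y√(1+z²) = 2×0.313×3.257 = 2.039 m. Hydraulic radius R = A/P = 0.3037/2.039 = 0.1489 m. Q_A = (1/0.026)·0.3037·0.1489^(2/3)·√0.0022 = 0.1539 m³/s.
Channel B: For a circular section of diameter D = 2.37 m at depth y = 0.744 m, the central angle is θ = 2 arccos(1 − 2y/D) = 2.379 rad. Then A = (D²/8)(θ − sin θ) = 1.185 m² and P = Dθ/2 = 2.819 m. Hydraulic radius R = A/P = 1.185/2.819 = 0.4204 m. Q_B = (1/0.026)·1.185·0.4204^(2/3)·√0.0022 = 1.2 m³/s.
Q_A = 0.1539 m³/s vs Q_B = 1.2 m³/s, so channel B carries more.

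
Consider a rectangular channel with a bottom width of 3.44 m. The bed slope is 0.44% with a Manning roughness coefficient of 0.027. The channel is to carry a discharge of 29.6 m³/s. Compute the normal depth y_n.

y_n = 3.24 m

Manning's equation rearranged: A R^(2/3) = nQ / (1·√S) = 0.027 × 29.6 / (√0.0044) = 12.05.
At y = 3.95 m: A R^(2/3) = 15.33 — over.
At y = 3.24 m: A R^(2/3) = 12.05 — ≈ 12.05.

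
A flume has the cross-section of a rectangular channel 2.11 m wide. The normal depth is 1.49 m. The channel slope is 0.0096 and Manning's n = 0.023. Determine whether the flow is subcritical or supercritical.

Flow area A = b·y = 2.11 × 1.49 = 3.144 m². Wetted perimeter P = b + 2y = 2.11 + 2×1.49 = 5.09 m.
Hydraulic radius R = A/P = 3.144/5.09 = 0.6177 m.
V = (1/n) R^(2/3) √S = (1/0.023) × 0.6177^(2/3) × √0.0096 = 3.09 m/s. Hydraulic depth D_h = A/T = 3.144/2.11 = 1.49 m.
Froude number Fr = V/√(g·D_h) = 3.09/√(9.81×1.49) = 0.808, which is less than 1, so the flow is subcritical.

subcritical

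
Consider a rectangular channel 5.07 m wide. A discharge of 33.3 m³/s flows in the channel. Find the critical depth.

For a rectangular channel, critical depth y_c = (q²/g)^(1/3) where q = Q/b = 33.3/5.07 = 6.568 m²/s.
So y_c = (6.568²/9.81)^(1/3) = 1.64 m.

y_c = 1.64 m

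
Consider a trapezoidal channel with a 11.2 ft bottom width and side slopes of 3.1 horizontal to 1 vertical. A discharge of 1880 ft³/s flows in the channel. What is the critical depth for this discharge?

y_c = 5.89 ft

At critical depth, Q² T / (g A³) = 1, i.e. A³/T = Q²/g = 1880²/32.2 = 109800.
Try y = 4.12 ft: A³/T = 26220 — low.
Try y = 7.39 ft: A³/T = 280900 — high.
Try y = 5.89 ft: A³/T = 109500 — matches.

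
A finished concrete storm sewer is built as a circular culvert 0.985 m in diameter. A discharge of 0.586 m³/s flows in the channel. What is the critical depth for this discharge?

y_c = 0.435 m

At critical depth, Q² T / (g A³) = 1, i.e. A³/T = Q²/g = 0.586²/9.81 = 0.035.
At y = 0.329 m: A³/T = 0.01193 — short.
At y = 0.5 m: A³/T = 0.05949 — over.
At y = 0.435 m: A³/T = 0.03493 — matches.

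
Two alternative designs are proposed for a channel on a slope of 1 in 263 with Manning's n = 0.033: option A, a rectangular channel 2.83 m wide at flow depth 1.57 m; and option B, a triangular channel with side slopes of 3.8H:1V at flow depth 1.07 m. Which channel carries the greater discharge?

channel A

Channel A: Flow area A = b·y = 2.83 × 1.57 = 4.443 m². Wetted perimeter P = b + 2y = 2.83 + 2×1.57 = 5.97 m. Hydraulic radius R = A/P = 4.443/5.97 = 0.7442 m. Q_A = (1/0.033)·4.443·0.7442^(2/3)·√0.003802 = 6.818 m³/s.
Channel B: For a triangular section with side slope z = 3.8: A = zy² = 3.8×1.07² = 4.351 m²; P = 2y√(1+z²) = 2×1.07×3.929 = 8.409 m. Hydraulic radius R = A/P = 4.351/8.409 = 0.5174 m. Q_B = (1/0.033)·4.351·0.5174^(2/3)·√0.003802 = 5.239 m³/s.
Q_A = 6.818 m³/s vs Q_B = 5.239 m³/s, so channel A carries more.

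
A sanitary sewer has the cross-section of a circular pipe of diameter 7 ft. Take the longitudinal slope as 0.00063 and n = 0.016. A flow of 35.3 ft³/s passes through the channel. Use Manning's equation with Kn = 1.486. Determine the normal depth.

y_n = 2.49 ft

Manning's equation rearranged: A R^(2/3) = nQ / (1.486·√S) = 0.016 × 35.3 / (1.486 × √0.00063) = 15.14.
Trying y = 2.94 ft: A R^(2/3) = 20.58 — high.
Trying y = 1.72 ft: A R^(2/3) = 7.397 — low.
Trying y = 2.49 ft: A R^(2/3) = 15.15 — close enough.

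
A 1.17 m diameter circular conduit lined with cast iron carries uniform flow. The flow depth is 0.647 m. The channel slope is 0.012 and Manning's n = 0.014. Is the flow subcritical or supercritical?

For a circular section of diameter D = 1.17 m at depth y = 0.647 m, the central angle is θ = 2 arccos(1 − 2y/D) = 3.354 rad. Then A = (D²/8)(θ − sin θ) = 0.61 m² and P = Dθ/2 = 1.962 m.
Hydraulic radius R = A/P = 0.61/1.962 = 0.3109 m.
V = (1/n) R^(2/3) √S = (1/0.014) × 0.3109^(2/3) × √0.012 = 3.591 m/s. Hydraulic depth D_h = A/T = 0.61/1.163 = 0.5243 m.
Froude number Fr = V/√(g·D_h) = 3.591/√(9.81×0.5243) = 1.58, which is greater than 1, so the flow is supercritical.

supercritical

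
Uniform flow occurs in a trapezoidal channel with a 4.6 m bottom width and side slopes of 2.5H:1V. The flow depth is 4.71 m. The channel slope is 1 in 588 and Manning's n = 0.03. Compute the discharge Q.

With bottom width b = 4.6 m and side slope z = 2.5: A = (b + zy)y = (4.6 + 2.5×4.71)×4.71 = 77.13 m²; P = b + 2y√(1+z²) = 4.6 + 2×4.71×2.693 = 29.96 m.
Hydraulic radius R = A/P = 77.13/29.96 = 2.574 m.
Manning's equation: Q = (1/n) A R^(2/3) S^(1/2) = (1/0.03) × 77.13 × 2.574^(2/3) × 0.001701^(1/2) = 199 m³/s.

Q = 199 m³/s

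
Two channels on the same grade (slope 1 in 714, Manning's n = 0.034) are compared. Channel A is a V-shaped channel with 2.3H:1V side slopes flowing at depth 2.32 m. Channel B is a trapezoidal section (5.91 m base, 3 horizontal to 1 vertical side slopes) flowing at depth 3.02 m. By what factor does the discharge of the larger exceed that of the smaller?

Channel A: For a triangular section with side slope z = 2.3: A = zy² = 2.3×2.32² = 12.38 m²; P = 2y√(1+z²) = 2×2.32×2.508 = 11.64 m. Hydraulic radius R = A/P = 12.38/11.64 = 1.064 m. Q_A = (1/0.034)·12.38·1.064^(2/3)·√0.001401 = 14.2 m³/s.
Channel B: With bottom width b = 5.91 m and side slope z = 3: A = (b + zy)y = (5.91 + 3×3.02)×3.02 = 45.21 m²; P = b + 2y√(1+z²) = 5.91 + 2×3.02×3.162 = 25.01 m. Hydraulic radius R = A/P = 45.21/25.01 = 1.808 m. Q_B = (1/0.034)·45.21·1.808^(2/3)·√0.001401 = 73.84 m³/s.
The larger discharge is 73.84 m³/s and the smaller is 14.2 m³/s; the ratio is 5.2.

5.2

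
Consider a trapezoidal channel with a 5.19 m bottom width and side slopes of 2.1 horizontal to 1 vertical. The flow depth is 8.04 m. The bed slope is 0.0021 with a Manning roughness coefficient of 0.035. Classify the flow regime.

subcritical

With bottom width b = 5.19 m and side slope z = 2.1: A = (b + zy)y = (5.19 + 2.1×8.04)×8.04 = 177.5 m²; P = b + 2y√(1+z²) = 5.19 + 2×8.04×2.326 = 42.59 m.
Hydraulic radius R = A/P = 177.5/42.59 = 4.167 m.
V = (1/n) R^(2/3) √S = (1/0.035) × 4.167^(2/3) × √0.0021 = 3.39 m/s. Hydraulic depth D_h = A/T = 177.5/38.96 = 4.556 m.
Froude number Fr = V/√(g·D_h) = 3.39/√(9.81×4.556) = 0.507, which is less than 1, so the flow is subcritical.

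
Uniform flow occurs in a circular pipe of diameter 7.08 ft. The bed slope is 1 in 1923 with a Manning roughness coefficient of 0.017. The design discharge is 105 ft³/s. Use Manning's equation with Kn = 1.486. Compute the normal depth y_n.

Manning's equation rearranged: A R^(2/3) = nQ / (1.486·√S) = 0.017 × 105 / (1.486 × √0.00052) = 52.68.
Trying y = 5.85 ft: A R^(2/3) = 58.02 — high.
Trying y = 4.47 ft: A R^(2/3) = 41.78 — low.
Trying y = 5.32 ft: A R^(2/3) = 52.64 — matches.

y_n = 5.32 ft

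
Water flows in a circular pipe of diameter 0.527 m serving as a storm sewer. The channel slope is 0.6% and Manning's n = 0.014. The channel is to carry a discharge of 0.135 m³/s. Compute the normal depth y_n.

y_n = 0.242 m

Manning's equation rearranged: A R^(2/3) = nQ / (1·√S) = 0.014 × 0.135 / (√0.006) = 0.0244.
At y = 0.267 m: A R^(2/3) = 0.02888 — high.
At y = 0.242 m: A R^(2/3) = 0.02438 — ≈ 0.0244.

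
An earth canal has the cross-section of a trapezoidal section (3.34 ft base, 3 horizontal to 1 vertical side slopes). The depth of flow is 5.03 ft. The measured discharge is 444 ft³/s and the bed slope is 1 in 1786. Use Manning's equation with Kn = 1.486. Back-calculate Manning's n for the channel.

With bottom width b = 3.34 ft and side slope z = 3: A = (b + zy)y = (3.34 + 3×5.03)×5.03 = 92.7 ft²; P = b + 2y√(1+z²) = 3.34 + 2×5.03×3.162 = 35.15 ft.
Hydraulic radius R = A/P = 92.7/35.15 = 2.637 ft.
Rearranging Manning's equation: n = (1.486/Q) A R^(2/3) S^(1/2) = (1.486/444) × 92.7 × 2.637^(2/3) × √0.0005599 = 0.014.

n = 0.014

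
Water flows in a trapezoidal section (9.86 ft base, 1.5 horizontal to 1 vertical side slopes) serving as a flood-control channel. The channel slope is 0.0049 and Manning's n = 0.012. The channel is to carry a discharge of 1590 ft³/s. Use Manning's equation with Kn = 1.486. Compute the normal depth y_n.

y_n = 4.98 ft

Manning's equation rearranged: A R^(2/3) = nQ / (1.486·√S) = 0.012 × 1590 / (1.486 × √0.0049) = 183.4.
At y = 6.3 ft: A R^(2/3) = 292.8 — too large.
At y = 4.98 ft: A R^(2/3) = 183.6 — matches.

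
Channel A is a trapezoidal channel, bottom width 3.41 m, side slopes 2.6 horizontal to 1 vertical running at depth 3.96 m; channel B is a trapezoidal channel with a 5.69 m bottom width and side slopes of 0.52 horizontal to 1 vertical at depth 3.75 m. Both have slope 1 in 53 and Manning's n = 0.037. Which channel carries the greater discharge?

Channel A: With bottom width b = 3.41 m and side slope z = 2.6: A = (b + zy)y = (3.41 + 2.6×3.96)×3.96 = 54.28 m²; P = b + 2y√(1+z²) = 3.41 + 2×3.96×2.786 = 25.47 m. Hydraulic radius R = A/P = 54.28/25.47 = 2.131 m. Q_A = (1/0.037)·54.28·2.131^(2/3)·√0.01887 = 333.6 m³/s.
Channel B: With bottom width b = 5.69 m and side slope z = 0.52: A = (b + zy)y = (5.69 + 0.52×3.75)×3.75 = 28.65 m²; P = b + 2y√(1+z²) = 5.69 + 2×3.75×1.127 = 14.14 m. Hydraulic radius R = A/P = 28.65/14.14 = 2.026 m. Q_B = (1/0.037)·28.65·2.026^(2/3)·√0.01887 = 170.3 m³/s.
Q_A = 333.6 m³/s vs Q_B = 170.3 m³/s, so channel A carries more.

channel A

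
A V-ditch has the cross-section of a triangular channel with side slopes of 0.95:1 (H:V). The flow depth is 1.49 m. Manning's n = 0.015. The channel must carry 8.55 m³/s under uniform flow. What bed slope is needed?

For a triangular section with side slope z = 0.95: A = zy² = 0.95×1.49² = 2.109 m²; P = 2y√(1+z²) = 2×1.49×1.379 = 4.11 m.
Hydraulic radius R = A/P = 2.109/4.11 = 0.5131 m.
From Manning's equation, S = [nQ / (1 A R^(2/3))]² = [0.015 × 8.55 / (1 × 2.109 × 0.5131^(2/3))]² = 0.009.

S = 0.009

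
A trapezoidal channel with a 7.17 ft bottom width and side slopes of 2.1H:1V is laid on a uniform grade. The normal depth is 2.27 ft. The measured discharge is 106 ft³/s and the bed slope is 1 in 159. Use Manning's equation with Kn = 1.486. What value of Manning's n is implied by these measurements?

With bottom width b = 7.17 ft and side slope z = 2.1: A = (b + zy)y = (7.17 + 2.1×2.27)×2.27 = 27.1 ft²; P = b + 2y√(1+z²) = 7.17 + 2×2.27×2.326 = 17.73 ft.
Hydraulic radius R = A/P = 27.1/17.73 = 1.528 ft.
Rearranging Manning's equation: n = (1.486/Q) A R^(2/3) S^(1/2) = (1.486/106) × 27.1 × 1.528^(2/3) × √0.006289 = 0.04.

n = 0.04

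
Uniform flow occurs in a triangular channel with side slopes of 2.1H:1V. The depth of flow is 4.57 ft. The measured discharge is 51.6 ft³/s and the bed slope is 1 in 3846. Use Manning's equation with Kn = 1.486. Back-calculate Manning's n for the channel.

n = 0.033

For a triangular section with side slope z = 2.1: A = zy² = 2.1×4.57² = 43.86 ft²; P = 2y√(1+z²) = 2×4.57×2.326 = 21.26 ft.
Hydraulic radius R = A/P = 43.86/21.26 = 2.063 ft.
Rearranging Manning's equation: n = (1.486/Q) A R^(2/3) S^(1/2) = (1.486/51.6) × 43.86 × 2.063^(2/3) × √0.00026 = 0.033.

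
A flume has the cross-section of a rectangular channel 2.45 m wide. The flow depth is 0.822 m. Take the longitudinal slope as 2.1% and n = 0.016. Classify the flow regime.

supercritical

Flow area A = b·y = 2.45 × 0.822 = 2.014 m². Wetted perimeter P = b + 2y = 2.45 + 2×0.822 = 4.094 m.
Hydraulic radius R = A/P = 2.014/4.094 = 0.4919 m.
V = (1/n) R^(2/3) √S = (1/0.016) × 0.4919^(2/3) × √0.021 = 5.644 m/s. Hydraulic depth D_h = A/T = 2.014/2.45 = 0.822 m.
Froude number Fr = V/√(g·D_h) = 5.644/√(9.81×0.822) = 1.99, which is greater than 1, so the flow is supercritical.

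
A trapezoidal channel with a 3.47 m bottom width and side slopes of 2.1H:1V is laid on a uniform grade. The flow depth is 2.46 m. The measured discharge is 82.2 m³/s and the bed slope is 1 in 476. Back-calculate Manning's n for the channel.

n = 0.015

With bottom width b = 3.47 m and side slope z = 2.1: A = (b + zy)y = (3.47 + 2.1×2.46)×2.46 = 21.24 m²; P = b + 2y√(1+z²) = 3.47 + 2×2.46×2.326 = 14.91 m.
Hydraulic radius R = A/P = 21.24/14.91 = 1.425 m.
Rearranging Manning's equation: n = (1/Q) A R^(2/3) S^(1/2) = (1/82.2) × 21.24 × 1.425^(2/3) × √0.002101 = 0.015.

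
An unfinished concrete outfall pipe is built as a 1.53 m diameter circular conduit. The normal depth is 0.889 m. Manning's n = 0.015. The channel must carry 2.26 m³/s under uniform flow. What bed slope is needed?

S = 0.003

For a circular section of diameter D = 1.53 m at depth y = 0.889 m, the central angle is θ = 2 arccos(1 − 2y/D) = 3.467 rad. Then A = (D²/8)(θ − sin θ) = 1.108 m² and P = Dθ/2 = 2.652 m.
Hydraulic radius R = A/P = 1.108/2.652 = 0.4178 m.
From Manning's equation, S = [nQ / (1 A R^(2/3))]² = [0.015 × 2.26 / (1 × 1.108 × 0.4178^(2/3))]² = 0.003.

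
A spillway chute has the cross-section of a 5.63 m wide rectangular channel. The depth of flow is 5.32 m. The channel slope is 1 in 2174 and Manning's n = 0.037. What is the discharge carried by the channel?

Q = 26.1 m³/s

Flow area A = b·y = 5.63 × 5.32 = 29.95 m². Wetted perimeter P = b + 2y = 5.63 + 2×5.32 = 16.27 m.
Hydraulic radius R = A/P = 29.95/16.27 = 1.841 m.
Manning's equation: Q = (1/n) A R^(2/3) S^(1/2) = (1/0.037) × 29.95 × 1.841^(2/3) × 0.00046^(1/2) = 26.1 m³/s.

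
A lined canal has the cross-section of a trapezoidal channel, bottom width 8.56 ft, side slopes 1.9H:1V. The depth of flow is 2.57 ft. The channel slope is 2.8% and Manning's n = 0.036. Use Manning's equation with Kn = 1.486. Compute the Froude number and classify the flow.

With bottom width b = 8.56 ft and side slope z = 1.9: A = (b + zy)y = (8.56 + 1.9×2.57)×2.57 = 34.55 ft²; P = b + 2y√(1+z²) = 8.56 + 2×2.57×2.147 = 19.6 ft.
Hydraulic radius R = A/P = 34.55/19.6 = 1.763 ft.
V = (1.486/n) R^(2/3) √S = (1.486/0.036) × 1.763^(2/3) × √0.028 = 10.08 ft/s. Hydraulic depth D_h = A/T = 34.55/18.33 = 1.885 ft.
Froude number Fr = V/√(g·D_h) = 10.08/√(32.2×1.885) = 1.29, which is greater than 1, so the flow is supercritical.

supercritical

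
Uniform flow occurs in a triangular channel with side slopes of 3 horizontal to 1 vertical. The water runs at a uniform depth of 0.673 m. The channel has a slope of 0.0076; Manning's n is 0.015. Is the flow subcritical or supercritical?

supercritical

For a triangular section with side slope z = 3: A = zy² = 3×0.673² = 1.359 m²; P = 2y√(1+z²) = 2×0.673×3.162 = 4.256 m.
Hydraulic radius R = A/P = 1.359/4.256 = 0.3192 m.
V = (1/n) R^(2/3) √S = (1/0.015) × 0.3192^(2/3) × √0.0076 = 2.715 m/s. Hydraulic depth D_h = A/T = 1.359/4.038 = 0.3365 m.
Froude number Fr = V/√(g·D_h) = 2.715/√(9.81×0.3365) = 1.49, which is greater than 1, so the flow is supercritical.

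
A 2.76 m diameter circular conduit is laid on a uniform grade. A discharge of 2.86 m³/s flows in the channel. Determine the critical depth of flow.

At critical depth, Q² T / (g A³) = 1, i.e. A³/T = Q²/g = 2.86²/9.81 = 0.8338.
At y = 0.865 m: A³/T = 1.611 — high.
At y = 0.577 m: A³/T = 0.333 — low.
At y = 0.73 m: A³/T = 0.8337 — ≈ 0.8338.

y_c = 0.73 m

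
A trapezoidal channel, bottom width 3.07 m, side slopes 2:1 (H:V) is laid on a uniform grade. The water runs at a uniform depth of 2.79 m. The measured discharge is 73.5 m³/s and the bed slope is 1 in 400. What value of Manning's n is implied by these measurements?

With bottom width b = 3.07 m and side slope z = 2: A = (b + zy)y = (3.07 + 2×2.79)×2.79 = 24.13 m²; P = b + 2y√(1+z²) = 3.07 + 2×2.79×2.236 = 15.55 m.
Hydraulic radius R = A/P = 24.13/15.55 = 1.552 m.
Rearranging Manning's equation: n = (1/Q) A R^(2/3) S^(1/2) = (1/73.5) × 24.13 × 1.552^(2/3) × √0.0025 = 0.022.

n = 0.022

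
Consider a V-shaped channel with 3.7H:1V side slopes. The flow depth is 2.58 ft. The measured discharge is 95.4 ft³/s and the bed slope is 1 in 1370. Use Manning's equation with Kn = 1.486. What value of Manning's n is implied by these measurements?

For a triangular section with side slope z = 3.7: A = zy² = 3.7×2.58² = 24.63 ft²; P = 2y√(1+z²) = 2×2.58×3.833 = 19.78 ft.
Hydraulic radius R = A/P = 24.63/19.78 = 1.245 ft.
Rearranging Manning's equation: n = (1.486/Q) A R^(2/3) S^(1/2) = (1.486/95.4) × 24.63 × 1.245^(2/3) × √0.0007299 = 0.012.

n = 0.012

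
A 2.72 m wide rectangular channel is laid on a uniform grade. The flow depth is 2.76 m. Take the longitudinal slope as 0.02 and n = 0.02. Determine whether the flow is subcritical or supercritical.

Flow area A = b·y = 2.72 × 2.76 = 7.507 m². Wetted perimeter P = b + 2y = 2.72 + 2×2.76 = 8.24 m.
Hydraulic radius R = A/P = 7.507/8.24 = 0.9111 m.
V = (1/n) R^(2/3) √S = (1/0.02) × 0.9111^(2/3) × √0.02 = 6.645 m/s. Hydraulic depth D_h = A/T = 7.507/2.72 = 2.76 m.
Froude number Fr = V/√(g·D_h) = 6.645/√(9.81×2.76) = 1.28, which is greater than 1, so the flow is supercritical.

supercritical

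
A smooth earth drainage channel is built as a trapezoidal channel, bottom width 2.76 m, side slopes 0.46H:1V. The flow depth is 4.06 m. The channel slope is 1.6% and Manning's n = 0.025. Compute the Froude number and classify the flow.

With bottom width b = 2.76 m and side slope z = 0.46: A = (b + zy)y = (2.76 + 0.46×4.06)×4.06 = 18.79 m²; P = b + 2y√(1+z²) = 2.76 + 2×4.06×1.101 = 11.7 m.
Hydraulic radius R = A/P = 18.79/11.7 = 1.606 m.
V = (1/n) R^(2/3) √S = (1/0.025) × 1.606^(2/3) × √0.016 = 6.939 m/s. Hydraulic depth D_h = A/T = 18.79/6.495 = 2.893 m.
Froude number Fr = V/√(g·D_h) = 6.939/√(9.81×2.893) = 1.3, which is greater than 1, so the flow is supercritical.

supercritical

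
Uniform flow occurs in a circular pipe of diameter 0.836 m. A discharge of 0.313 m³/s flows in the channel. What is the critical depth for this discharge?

y_c = 0.33 m

At critical depth, Q² T / (g A³) = 1, i.e. A³/T = Q²/g = 0.313²/9.81 = 0.009987.
Trying y = 0.415 m: A³/T = 0.02406 — over.
Trying y = 0.229 m: A³/T = 0.002436 — short.
Trying y = 0.33 m: A³/T = 0.01 — ≈ 0.009987.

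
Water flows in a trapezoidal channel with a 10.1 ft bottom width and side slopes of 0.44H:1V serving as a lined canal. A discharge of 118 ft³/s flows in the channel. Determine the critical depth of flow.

At critical depth, Q² T / (g A³) = 1, i.e. A³/T = Q²/g = 118²/32.2 = 432.4.
At y = 1.88 ft: A³/T = 737.6 — too large.
At y = 1.2 ft: A³/T = 185.9 — too small.
At y = 1.58 ft: A³/T = 431.8 — ≈ 432.4.

y_c = 1.58 ft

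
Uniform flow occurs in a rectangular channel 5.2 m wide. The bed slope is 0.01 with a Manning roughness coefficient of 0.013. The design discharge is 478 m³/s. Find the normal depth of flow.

Manning's equation rearranged: A R^(2/3) = nQ / (1·√S) = 0.013 × 478 / (√0.01) = 62.14.
Trying y = 6.22 m: A R^(2/3) = 48.45 — too small.
Trying y = 9.34 m: A R^(2/3) = 77.96 — too large.
Trying y = 7.68 m: A R^(2/3) = 62.17 — ≈ 62.14.

y_n = 7.68 m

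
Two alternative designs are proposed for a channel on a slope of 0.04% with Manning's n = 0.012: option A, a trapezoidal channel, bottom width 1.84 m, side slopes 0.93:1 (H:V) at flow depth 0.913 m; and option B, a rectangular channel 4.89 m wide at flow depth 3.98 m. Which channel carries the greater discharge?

channel B

Channel A: With bottom width b = 1.84 m and side slope z = 0.93: A = (b + zy)y = (1.84 + 0.93×0.913)×0.913 = 2.455 m²; P = b + 2y√(1+z²) = 1.84 + 2×0.913×1.366 = 4.334 m. Hydraulic radius R = A/P = 2.455/4.334 = 0.5665 m. Q_A = (1/0.012)·2.455·0.5665^(2/3)·√0.0004 = 2.802 m³/s.
Channel B: Flow area A = b·y = 4.89 × 3.98 = 19.46 m². Wetted perimeter P = b + 2y = 4.89 + 2×3.98 = 12.85 m. Hydraulic radius R = A/P = 19.46/12.85 = 1.515 m. Q_B = (1/0.012)·19.46·1.515^(2/3)·√0.0004 = 42.78 m³/s.
Q_A = 2.802 m³/s vs Q_B = 42.78 m³/s, so channel B carries more.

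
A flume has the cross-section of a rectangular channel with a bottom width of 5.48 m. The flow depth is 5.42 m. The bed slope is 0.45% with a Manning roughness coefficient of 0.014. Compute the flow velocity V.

Flow area A = b·y = 5.48 × 5.42 = 29.7 m². Wetted perimeter P = b + 2y = 5.48 + 2×5.42 = 16.32 m.
Hydraulic radius R = A/P = 29.7/16.32 = 1.82 m.
From Manning's equation, V = (1/n) R^(2/3) S^(1/2) = (1/0.014) × 1.82^(2/3) × 0.0045^(1/2) = 7.14 m/s.

V = 7.14 m/s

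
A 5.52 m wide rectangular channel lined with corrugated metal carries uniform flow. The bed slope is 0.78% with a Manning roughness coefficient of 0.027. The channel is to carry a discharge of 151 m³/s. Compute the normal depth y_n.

Manning's equation rearranged: A R^(2/3) = nQ / (1·√S) = 0.027 × 151 / (√0.0078) = 46.16.
Trying y = 6.65 m: A R^(2/3) = 57.3 — high.
Trying y = 4.27 m: A R^(2/3) = 33.26 — low.
Trying y = 5.56 m: A R^(2/3) = 46.16 — ≈ 46.16.

y_n = 5.56 m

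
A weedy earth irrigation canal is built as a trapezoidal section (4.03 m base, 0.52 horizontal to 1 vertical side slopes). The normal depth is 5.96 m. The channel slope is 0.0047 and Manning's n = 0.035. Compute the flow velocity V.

V = 3.54 m/s

With bottom width b = 4.03 m and side slope z = 0.52: A = (b + zy)y = (4.03 + 0.52×5.96)×5.96 = 42.49 m²; P = b + 2y√(1+z²) = 4.03 + 2×5.96×1.127 = 17.47 m.
Hydraulic radius R = A/P = 42.49/17.47 = 2.433 m.
From Manning's equation, V = (1/n) R^(2/3) S^(1/2) = (1/0.035) × 2.433^(2/3) × 0.0047^(1/2) = 3.54 m/s.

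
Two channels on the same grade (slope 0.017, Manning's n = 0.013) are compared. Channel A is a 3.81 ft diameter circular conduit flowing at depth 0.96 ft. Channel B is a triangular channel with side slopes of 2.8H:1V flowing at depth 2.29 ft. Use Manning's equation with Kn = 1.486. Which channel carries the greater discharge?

Channel A: For a circular section of diameter D = 3.81 ft at depth y = 0.96 ft, the central angle is θ = 2 arccos(1 − 2y/D) = 2.103 rad. Then A = (D²/8)(θ − sin θ) = 2.254 ft² and P = Dθ/2 = 4.007 ft. Hydraulic radius R = A/P = 2.254/4.007 = 0.5624 ft. Q_A = (1.486/0.013)·2.254·0.5624^(2/3)·√0.017 = 22.89 ft³/s.
Channel B: For a triangular section with side slope z = 2.8: A = zy² = 2.8×2.29² = 14.68 ft²; P = 2y√(1+z²) = 2×2.29×2.973 = 13.62 ft. Hydraulic radius R = A/P = 14.68/13.62 = 1.078 ft. Q_B = (1.486/0.013)·14.68·1.078^(2/3)·√0.017 = 230.1 ft³/s.
Q_A = 22.89 ft³/s vs Q_B = 230.1 ft³/s, so channel B carries more.

channel B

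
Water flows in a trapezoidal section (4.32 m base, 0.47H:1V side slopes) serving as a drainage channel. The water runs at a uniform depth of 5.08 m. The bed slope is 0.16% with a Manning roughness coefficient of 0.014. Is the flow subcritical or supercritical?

With bottom width b = 4.32 m and side slope z = 0.47: A = (b + zy)y = (4.32 + 0.47×5.08)×5.08 = 34.07 m²; P = b + 2y√(1+z²) = 4.32 + 2×5.08×1.105 = 15.55 m.
Hydraulic radius R = A/P = 34.07/15.55 = 2.192 m.
V = (1/n) R^(2/3) √S = (1/0.014) × 2.192^(2/3) × √0.0016 = 4.821 m/s. Hydraulic depth D_h = A/T = 34.07/9.095 = 3.746 m.
Froude number Fr = V/√(g·D_h) = 4.821/√(9.81×3.746) = 0.795, which is less than 1, so the flow is subcritical.

subcritical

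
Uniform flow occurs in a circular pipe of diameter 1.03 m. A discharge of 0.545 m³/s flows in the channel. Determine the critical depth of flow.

y_c = 0.413 m

At critical depth, Q² T / (g A³) = 1, i.e. A³/T = Q²/g = 0.545²/9.81 = 0.03028.
Trying y = 0.345 m: A³/T = 0.01508 — low.
Trying y = 0.504 m: A³/T = 0.06465 — high.
Trying y = 0.413 m: A³/T = 0.03015 — ≈ 0.03028.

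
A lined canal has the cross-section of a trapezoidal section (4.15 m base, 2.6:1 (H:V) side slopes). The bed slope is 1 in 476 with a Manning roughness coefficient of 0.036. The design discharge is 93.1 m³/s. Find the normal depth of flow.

Manning's equation rearranged: A R^(2/3) = nQ / (1·√S) = 0.036 × 93.1 / (√0.002101) = 73.12.
Trying y = 4.11 m: A R^(2/3) = 104.8 — over.
Trying y = 3.51 m: A R^(2/3) = 73.12 — matches.

y_n = 3.51 m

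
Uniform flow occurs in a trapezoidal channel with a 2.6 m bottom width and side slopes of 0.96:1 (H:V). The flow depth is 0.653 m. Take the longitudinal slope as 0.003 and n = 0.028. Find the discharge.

With bottom width b = 2.6 m and side slope z = 0.96: A = (b + zy)y = (2.6 + 0.96×0.653)×0.653 = 2.107 m²; P = b + 2y√(1+z²) = 2.6 + 2×0.653×1.386 = 4.41 m.
Hydraulic radius R = A/P = 2.107/4.41 = 0.4778 m.
Manning's equation: Q = (1/n) A R^(2/3) S^(1/2) = (1/0.028) × 2.107 × 0.4778^(2/3) × 0.003^(1/2) = 2.52 m³/s.

Q = 2.52 m³/s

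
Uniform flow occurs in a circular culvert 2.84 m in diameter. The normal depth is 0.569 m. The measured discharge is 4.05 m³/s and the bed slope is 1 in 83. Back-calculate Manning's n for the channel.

n = 0.012

For a circular section of diameter D = 2.84 m at depth y = 0.569 m, the central angle is θ = 2 arccos(1 − 2y/D) = 1.856 rad. Then A = (D²/8)(θ − sin θ) = 0.9042 m² and P = Dθ/2 = 2.636 m.
Hydraulic radius R = A/P = 0.9042/2.636 = 0.343 m.
Rearranging Manning's equation: n = (1/Q) A R^(2/3) S^(1/2) = (1/4.05) × 0.9042 × 0.343^(2/3) × √0.01205 = 0.012.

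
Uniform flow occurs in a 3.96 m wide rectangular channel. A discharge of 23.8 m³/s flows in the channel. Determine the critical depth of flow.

y_c = 1.54 m

For a rectangular channel, critical depth y_c = (q²/g)^(1/3) where q = Q/b = 23.8/3.96 = 6.01 m²/s.
So y_c = (6.01²/9.81)^(1/3) = 1.54 m.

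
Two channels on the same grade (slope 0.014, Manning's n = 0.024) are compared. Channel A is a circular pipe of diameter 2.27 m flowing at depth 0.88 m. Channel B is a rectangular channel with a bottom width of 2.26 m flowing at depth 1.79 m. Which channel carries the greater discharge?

Channel A: For a circular section of diameter D = 2.27 m at depth y = 0.88 m, the central angle is θ = 2 arccos(1 − 2y/D) = 2.688 rad. Then A = (D²/8)(θ − sin θ) = 1.45 m² and P = Dθ/2 = 3.051 m. Hydraulic radius R = A/P = 1.45/3.051 = 0.4751 m. Q_A = (1/0.024)·1.45·0.4751^(2/3)·√0.014 = 4.351 m³/s.
Channel B: Flow area A = b·y = 2.26 × 1.79 = 4.045 m². Wetted perimeter P = b + 2y = 2.26 + 2×1.79 = 5.84 m. Hydraulic radius R = A/P = 4.045/5.84 = 0.6927 m. Q_B = (1/0.024)·4.045·0.6927^(2/3)·√0.014 = 15.61 m³/s.
Q_A = 4.351 m³/s vs Q_B = 15.61 m³/s, so channel B carries more.

channel B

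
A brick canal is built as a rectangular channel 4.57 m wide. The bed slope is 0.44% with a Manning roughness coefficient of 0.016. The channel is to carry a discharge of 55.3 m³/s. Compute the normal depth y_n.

Manning's equation rearranged: A R^(2/3) = nQ / (1·√S) = 0.016 × 55.3 / (√0.0044) = 13.34.
Try y = 1.86 m: A R^(2/3) = 8.643 — too small.
Try y = 3.23 m: A R^(2/3) = 17.93 — too large.
Try y = 2.57 m: A R^(2/3) = 13.33 — close enough.

y_n = 2.57 m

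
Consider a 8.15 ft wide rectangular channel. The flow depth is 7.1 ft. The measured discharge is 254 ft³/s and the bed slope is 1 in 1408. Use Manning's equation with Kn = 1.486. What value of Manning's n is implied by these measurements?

n = 0.017

Flow area A = b·y = 8.15 × 7.1 = 57.87 ft². Wetted perimeter P = b + 2y = 8.15 + 2×7.1 = 22.35 ft.
Hydraulic radius R = A/P = 57.87/22.35 = 2.589 ft.
Rearranging Manning's equation: n = (1.486/Q) A R^(2/3) S^(1/2) = (1.486/254) × 57.87 × 2.589^(2/3) × √0.0007102 = 0.017.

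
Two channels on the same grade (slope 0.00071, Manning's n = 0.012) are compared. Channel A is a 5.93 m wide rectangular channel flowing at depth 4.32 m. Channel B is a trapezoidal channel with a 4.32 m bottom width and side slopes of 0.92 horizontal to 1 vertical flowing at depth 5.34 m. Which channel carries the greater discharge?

channel B

Channel A: Flow area A = b·y = 5.93 × 4.32 = 25.62 m². Wetted perimeter P = b + 2y = 5.93 + 2×4.32 = 14.57 m. Hydraulic radius R = A/P = 25.62/14.57 = 1.758 m. Q_A = (1/0.012)·25.62·1.758^(2/3)·√0.00071 = 82.87 m³/s.
Channel B: With bottom width b = 4.32 m and side slope z = 0.92: A = (b + zy)y = (4.32 + 0.92×5.34)×5.34 = 49.3 m²; P = b + 2y√(1+z²) = 4.32 + 2×5.34×1.359 = 18.83 m. Hydraulic radius R = A/P = 49.3/18.83 = 2.618 m. Q_B = (1/0.012)·49.3·2.618^(2/3)·√0.00071 = 208 m³/s.
Q_A = 82.87 m³/s vs Q_B = 208 m³/s, so channel B carries more.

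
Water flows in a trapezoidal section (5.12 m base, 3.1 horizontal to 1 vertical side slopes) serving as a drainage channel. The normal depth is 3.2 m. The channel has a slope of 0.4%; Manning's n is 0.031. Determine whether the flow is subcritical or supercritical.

With bottom width b = 5.12 m and side slope z = 3.1: A = (b + zy)y = (5.12 + 3.1×3.2)×3.2 = 48.13 m²; P = b + 2y√(1+z²) = 5.12 + 2×3.2×3.257 = 25.97 m.
Hydraulic radius R = A/P = 48.13/25.97 = 1.853 m.
V = (1/n) R^(2/3) √S = (1/0.031) × 1.853^(2/3) × √0.004 = 3.078 m/s. Hydraulic depth D_h = A/T = 48.13/24.96 = 1.928 m.
Froude number Fr = V/√(g·D_h) = 3.078/√(9.81×1.928) = 0.708, which is less than 1, so the flow is subcritical.

subcritical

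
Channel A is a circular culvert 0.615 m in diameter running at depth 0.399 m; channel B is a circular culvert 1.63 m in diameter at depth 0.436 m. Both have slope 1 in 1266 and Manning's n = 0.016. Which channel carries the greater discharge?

channel B

Channel A: For a circular section of diameter D = 0.615 m at depth y = 0.399 m, the central angle is θ = 2 arccos(1 − 2y/D) = 3.746 rad. Then A = (D²/8)(θ − sin θ) = 0.204 m² and P = Dθ/2 = 1.152 m. Hydraulic radius R = A/P = 0.204/1.152 = 0.1771 m. Q_A = (1/0.016)·0.204·0.1771^(2/3)·√0.0007899 = 0.113 m³/s.
Channel B: For a circular section of diameter D = 1.63 m at depth y = 0.436 m, the central angle is θ = 2 arccos(1 − 2y/D) = 2.174 rad. Then A = (D²/8)(θ − sin θ) = 0.4486 m² and P = Dθ/2 = 1.772 m. Hydraulic radius R = A/P = 0.4486/1.772 = 0.2532 m. Q_B = (1/0.016)·0.4486·0.2532^(2/3)·√0.0007899 = 0.3154 m³/s.
Q_A = 0.113 m³/s vs Q_B = 0.3154 m³/s, so channel B carries more.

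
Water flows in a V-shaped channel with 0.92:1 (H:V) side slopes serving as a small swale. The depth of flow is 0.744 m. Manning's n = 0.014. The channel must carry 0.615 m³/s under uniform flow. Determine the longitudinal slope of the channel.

For a triangular section with side slope z = 0.92: A = zy² = 0.92×0.744² = 0.5093 m²; P = 2y√(1+z²) = 2×0.744×1.359 = 2.022 m.
Hydraulic radius R = A/P = 0.5093/2.022 = 0.2519 m.
From Manning's equation, S = [nQ / (1 A R^(2/3))]² = [0.014 × 0.615 / (1 × 0.5093 × 0.2519^(2/3))]² = 0.0018.

S = 0.0018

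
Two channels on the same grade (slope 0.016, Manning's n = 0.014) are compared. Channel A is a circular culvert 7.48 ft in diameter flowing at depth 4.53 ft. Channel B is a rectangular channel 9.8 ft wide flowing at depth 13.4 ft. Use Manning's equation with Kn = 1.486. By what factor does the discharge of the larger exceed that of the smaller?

Channel A: For a circular section of diameter D = 7.48 ft at depth y = 4.53 ft, the central angle is θ = 2 arccos(1 − 2y/D) = 3.567 rad. Then A = (D²/8)(θ − sin θ) = 27.84 ft² and P = Dθ/2 = 13.34 ft. Hydraulic radius R = A/P = 27.84/13.34 = 2.086 ft. Q_A = (1.486/0.014)·27.84·2.086^(2/3)·√0.016 = 610.2 ft³/s.
Channel B: Flow area A = b·y = 9.8 × 13.4 = 131.3 ft². Wetted perimeter P = b + 2y = 9.8 + 2×13.4 = 36.6 ft. Hydraulic radius R = A/P = 131.3/36.6 = 3.588 ft. Q_B = (1.486/0.014)·131.3·3.588^(2/3)·√0.016 = 4132 ft³/s.
The larger discharge is 4132 ft³/s and the smaller is 610.2 ft³/s; the ratio is 6.77.

6.77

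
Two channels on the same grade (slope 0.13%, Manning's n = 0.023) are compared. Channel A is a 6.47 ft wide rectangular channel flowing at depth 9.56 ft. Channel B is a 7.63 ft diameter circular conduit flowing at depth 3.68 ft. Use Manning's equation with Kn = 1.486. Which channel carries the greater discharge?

channel A

Channel A: Flow area A = b·y = 6.47 × 9.56 = 61.85 ft². Wetted perimeter P = b + 2y = 6.47 + 2×9.56 = 25.59 ft. Hydraulic radius R = A/P = 61.85/25.59 = 2.417 ft. Q_A = (1.486/0.023)·61.85·2.417^(2/3)·√0.0013 = 259.5 ft³/s.
Channel B: For a circular section of diameter D = 7.63 ft at depth y = 3.68 ft, the central angle is θ = 2 arccos(1 − 2y/D) = 3.071 rad. Then A = (D²/8)(θ − sin θ) = 21.83 ft² and P = Dθ/2 = 11.72 ft. Hydraulic radius R = A/P = 21.83/11.72 = 1.864 ft. Q_B = (1.486/0.023)·21.83·1.864^(2/3)·√0.0013 = 77.02 ft³/s.
Q_A = 259.5 ft³/s vs Q_B = 77.02 ft³/s, so channel A carries more.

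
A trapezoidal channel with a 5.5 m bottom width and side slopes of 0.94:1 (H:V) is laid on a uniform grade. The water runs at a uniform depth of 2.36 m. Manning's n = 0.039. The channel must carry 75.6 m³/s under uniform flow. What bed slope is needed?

S = 0.015

With bottom width b = 5.5 m and side slope z = 0.94: A = (b + zy)y = (5.5 + 0.94×2.36)×2.36 = 18.22 m²; P = b + 2y√(1+z²) = 5.5 + 2×2.36×1.372 = 11.98 m.
Hydraulic radius R = A/P = 18.22/11.98 = 1.521 m.
From Manning's equation, S = [nQ / (1 A R^(2/3))]² = [0.039 × 75.6 / (1 × 18.22 × 1.521^(2/3))]² = 0.015.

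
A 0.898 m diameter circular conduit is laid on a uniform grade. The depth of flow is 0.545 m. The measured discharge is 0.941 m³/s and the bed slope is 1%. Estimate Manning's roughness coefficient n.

n = 0.017

For a circular section of diameter D = 0.898 m at depth y = 0.545 m, the central angle is θ = 2 arccos(1 − 2y/D) = 3.573 rad. Then A = (D²/8)(θ − sin θ) = 0.4022 m² and P = Dθ/2 = 1.604 m.
Hydraulic radius R = A/P = 0.4022/1.604 = 0.2508 m.
Rearranging Manning's equation: n = (1/Q) A R^(2/3) S^(1/2) = (1/0.941) × 0.4022 × 0.2508^(2/3) × √0.01 = 0.017.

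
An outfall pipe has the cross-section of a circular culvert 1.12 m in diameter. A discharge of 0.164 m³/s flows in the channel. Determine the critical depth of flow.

y_c = 0.217 m

At critical depth, Q² T / (g A³) = 1, i.e. A³/T = Q²/g = 0.164²/9.81 = 0.002742.
Trying y = 0.275 m: A³/T = 0.006867 — too large.
Trying y = 0.187 m: A³/T = 0.001517 — too small.
Trying y = 0.217 m: A³/T = 0.00272 — close enough.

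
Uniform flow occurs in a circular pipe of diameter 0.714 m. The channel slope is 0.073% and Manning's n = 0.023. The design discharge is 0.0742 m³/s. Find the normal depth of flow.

Manning's equation rearranged: A R^(2/3) = nQ / (1·√S) = 0.023 × 0.0742 / (√0.00073) = 0.06316.
At y = 0.25 m: A R^(2/3) = 0.0334 — short.
At y = 0.418 m: A R^(2/3) = 0.0821 — over.
At y = 0.356 m: A R^(2/3) = 0.06317 — close enough.

y_n = 0.356 m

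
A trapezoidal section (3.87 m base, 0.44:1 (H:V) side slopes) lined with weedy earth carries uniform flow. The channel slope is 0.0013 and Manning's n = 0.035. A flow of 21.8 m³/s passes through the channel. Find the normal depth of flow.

Manning's equation rearranged: A R^(2/3) = nQ / (1·√S) = 0.035 × 21.8 / (√0.0013) = 21.16.
At y = 2.51 m: A R^(2/3) = 15.14 — too small.
At y = 3.79 m: A R^(2/3) = 30.21 — too large.
At y = 3.07 m: A R^(2/3) = 21.14 — ≈ 21.16.

y_n = 3.07 m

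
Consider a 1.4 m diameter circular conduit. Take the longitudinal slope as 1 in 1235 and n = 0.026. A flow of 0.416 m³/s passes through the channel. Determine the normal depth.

y_n = 0.698 m

Manning's equation rearranged: A R^(2/3) = nQ / (1·√S) = 0.026 × 0.416 / (√0.0008097) = 0.3801.
At y = 0.839 m: A R^(2/3) = 0.5127 — over.
At y = 0.517 m: A R^(2/3) = 0.2223 — short.
At y = 0.698 m: A R^(2/3) = 0.3804 — close enough.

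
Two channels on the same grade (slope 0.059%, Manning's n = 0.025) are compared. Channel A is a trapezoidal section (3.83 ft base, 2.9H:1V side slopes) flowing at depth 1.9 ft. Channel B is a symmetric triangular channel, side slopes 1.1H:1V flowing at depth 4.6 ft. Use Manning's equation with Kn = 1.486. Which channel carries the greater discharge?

Channel A: With bottom width b = 3.83 ft and side slope z = 2.9: A = (b + zy)y = (3.83 + 2.9×1.9)×1.9 = 17.75 ft²; P = b + 2y√(1+z²) = 3.83 + 2×1.9×3.068 = 15.49 ft. Hydraulic radius R = A/P = 17.75/15.49 = 1.146 ft. Q_A = (1.486/0.025)·17.75·1.146^(2/3)·√0.00059 = 28.06 ft³/s.
Channel B: For a triangular section with side slope z = 1.1: A = zy² = 1.1×4.6² = 23.28 ft²; P = 2y√(1+z²) = 2×4.6×1.487 = 13.68 ft. Hydraulic radius R = A/P = 23.28/13.68 = 1.702 ft. Q_B = (1.486/0.025)·23.28·1.702^(2/3)·√0.00059 = 47.9 ft³/s.
Q_A = 28.06 ft³/s vs Q_B = 47.9 ft³/s, so channel B carries more.

channel B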